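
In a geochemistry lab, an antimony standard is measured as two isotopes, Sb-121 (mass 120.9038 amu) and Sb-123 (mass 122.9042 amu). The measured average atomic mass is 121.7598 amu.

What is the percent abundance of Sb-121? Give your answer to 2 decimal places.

Let x be the fractional abundance of Sb-121; then Sb-123 has abundance 1 − x.
120.9038·x + 122.9042·(1 − x) = 121.7598
(120.9038 − 122.9042)·x = 121.7598 − 122.9042
x = -1.1444 / -2.0004 = 0.57209 → 57.21% Sb-121, 42.79% Sb-123.

57.21%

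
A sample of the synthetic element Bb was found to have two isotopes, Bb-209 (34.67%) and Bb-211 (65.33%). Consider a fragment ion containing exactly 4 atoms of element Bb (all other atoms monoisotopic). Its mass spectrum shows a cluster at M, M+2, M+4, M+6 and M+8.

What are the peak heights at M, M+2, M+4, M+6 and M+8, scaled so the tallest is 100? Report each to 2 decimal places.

The 4 Bb atoms are independent, so intensities follow the terms of (0.3467 + 0.6533)^4.
P(M) = 0.3467^4 = 0.014448
P(M+2) = 4 × 0.3467^3 × 0.6533^1 = 0.108902
P(M+4) = 6 × 0.3467^2 × 0.6533^2 = 0.307811
P(M+6) = 4 × 0.3467^1 × 0.6533^3 = 0.386680
P(M+8) = 0.6533^4 = 0.182159
The M+6 peak is largest (0.386680); scaling to 100 gives 3.74 : 28.16 : 79.60 : 100.00 : 47.11.

3.74 : 28.16 : 79.60 : 100.00 : 47.11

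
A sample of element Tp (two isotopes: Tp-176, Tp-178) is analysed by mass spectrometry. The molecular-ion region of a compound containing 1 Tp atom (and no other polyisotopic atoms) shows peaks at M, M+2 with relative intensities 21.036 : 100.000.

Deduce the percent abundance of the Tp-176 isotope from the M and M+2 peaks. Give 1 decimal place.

Let p = fractional abundance of Tp-176. I(M+2)/I(M) = [C(1,1)·p^0·(1−p)] / p^1 = 1·(1−p)/p = 100.000/21.036 = 4.7538
(1−p)/p = 4.7538/1 = 4.7538  ⇒  p = 1/(1 + 4.7538) = 0.1738
Tp-176: 17.4%, Tp-178: 82.6%.

17.4%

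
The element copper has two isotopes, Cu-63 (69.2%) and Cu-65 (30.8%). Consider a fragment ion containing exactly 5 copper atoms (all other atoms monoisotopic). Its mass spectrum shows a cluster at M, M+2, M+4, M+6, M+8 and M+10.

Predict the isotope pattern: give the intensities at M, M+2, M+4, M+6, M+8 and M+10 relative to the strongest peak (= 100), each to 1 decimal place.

44.9 : 100.0 : 89.0 : 39.6 : 8.8 : 0.8

Each Cu atom is independently Cu-63 (p = 0.692) or Cu-65 (q = 0.308); the cluster is the binomial expansion (p + q)^5.
P(M) = 0.692^5 = 0.158683
P(M+2) = 5 × 0.692^4 × 0.308^1 = 0.353139
P(M+4) = 10 × 0.692^3 × 0.308^2 = 0.314355
P(M+6) = 10 × 0.692^2 × 0.308^3 = 0.139915
P(M+8) = 5 × 0.692^1 × 0.308^4 = 0.031137
P(M+10) = 0.308^5 = 0.002772
The M+2 peak is largest (0.353139); scaling to 100 gives 44.9 : 100.0 : 89.0 : 39.6 : 8.8 : 0.8.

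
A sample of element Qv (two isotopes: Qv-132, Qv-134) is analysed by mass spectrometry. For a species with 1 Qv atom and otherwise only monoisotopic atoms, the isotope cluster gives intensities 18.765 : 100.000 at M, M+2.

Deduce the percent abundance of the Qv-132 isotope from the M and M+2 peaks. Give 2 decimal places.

Write p for the Qv-132 fraction. I(M+2)/I(M) = [C(1,1)·p^0·(1−p)] / p^1 = 1·(1−p)/p = 100.000/18.765 = 5.3291
(1−p)/p = 5.3291/1 = 5.3291  ⇒  p = 1/(1 + 5.3291) = 0.1580
Qv-132: 15.80%, Qv-134: 84.20%.

15.80%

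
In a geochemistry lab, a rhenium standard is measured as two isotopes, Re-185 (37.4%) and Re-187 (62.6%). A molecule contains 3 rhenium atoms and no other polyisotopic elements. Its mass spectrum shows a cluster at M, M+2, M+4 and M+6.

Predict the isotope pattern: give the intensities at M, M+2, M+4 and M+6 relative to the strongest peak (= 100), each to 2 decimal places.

Each Re atom is independently Re-185 (p = 0.374) or Re-187 (q = 0.626); the cluster is the binomial expansion (p + q)^3.
P(M) = 0.374^3 = 0.052314
P(M+2) = 3 × 0.374^2 × 0.626^1 = 0.262687
P(M+4) = 3 × 0.374^1 × 0.626^2 = 0.439685
P(M+6) = 0.626^3 = 0.245314
The M+4 peak is largest (0.439685); scaling to 100 gives 11.90 : 59.74 : 100.00 : 55.79.

11.90 : 59.74 : 100.00 : 55.79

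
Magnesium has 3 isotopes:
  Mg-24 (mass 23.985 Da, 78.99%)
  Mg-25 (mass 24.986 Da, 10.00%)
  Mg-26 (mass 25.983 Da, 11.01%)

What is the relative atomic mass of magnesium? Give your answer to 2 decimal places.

The abundance-weighted mean is 0.7899 × 23.985 + 0.1000 × 24.986 + 0.1101 × 25.983
= 18.9458 + 2.4986 + 2.8607 = 24.3051 Da

24.31 Da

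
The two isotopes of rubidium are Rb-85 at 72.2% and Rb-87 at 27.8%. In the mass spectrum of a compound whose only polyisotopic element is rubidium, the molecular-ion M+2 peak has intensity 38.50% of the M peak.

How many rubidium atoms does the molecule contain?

1

For n independent Rb atoms, I(M+2)/I(M) = n · (abundance Rb-87) / (abundance Rb-85) = n · 0.278/0.722.
n = 0.3850 × 0.722/0.278 = 1.00 ≈ 1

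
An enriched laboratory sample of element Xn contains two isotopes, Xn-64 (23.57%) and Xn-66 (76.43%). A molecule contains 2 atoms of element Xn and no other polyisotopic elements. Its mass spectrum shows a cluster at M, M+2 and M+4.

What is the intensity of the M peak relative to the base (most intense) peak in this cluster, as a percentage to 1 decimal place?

9.5%

Binomial terms of (0.2357 + 0.7643)^2: M 0.0556, M+2 0.3603, M+4 0.5842 → M+4 is the base peak.
P(M+4) = C(2,2) × 0.2357^0 × 0.7643^2 = 1 × 1.0000 × 0.58415449 = 0.584154 (base)
P(M) = C(2,0) × 0.2357^2 × 0.7643^0 = 1 × 0.05555449 × 1.0000 = 0.055554
Relative intensity = 0.055554 / 0.584154 × 100 = 9.5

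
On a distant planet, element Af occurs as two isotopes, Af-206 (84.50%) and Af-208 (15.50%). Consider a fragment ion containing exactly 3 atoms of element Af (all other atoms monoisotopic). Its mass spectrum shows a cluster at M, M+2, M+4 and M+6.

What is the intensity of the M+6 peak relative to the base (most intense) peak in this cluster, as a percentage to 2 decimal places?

Binomial terms of (0.8450 + 0.1550)^3: M 0.6034, M+2 0.3320, M+4 0.0609, M+6 0.0037 → M is the base peak.
P(M) = C(3,0) × 0.8450^3 × 0.1550^0 = 1 × 0.60335112 × 1.0000 = 0.603351 (base)
P(M+6) = C(3,3) × 0.8450^0 × 0.1550^3 = 1 × 1.0000 × 0.00372388 = 0.003724
Relative intensity = 0.003724 / 0.603351 × 100 = 0.62

0.62%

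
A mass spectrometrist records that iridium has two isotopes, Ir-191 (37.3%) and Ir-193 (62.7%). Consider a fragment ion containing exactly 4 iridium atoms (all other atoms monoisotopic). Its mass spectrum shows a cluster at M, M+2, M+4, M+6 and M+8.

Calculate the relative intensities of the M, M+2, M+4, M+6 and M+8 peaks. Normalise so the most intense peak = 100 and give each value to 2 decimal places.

Each Ir atom is independently Ir-191 (p = 0.373) or Ir-193 (q = 0.627); the cluster is the binomial expansion (p + q)^4.
P(M) = 0.373^4 = 0.019357
P(M+2) = 4 × 0.373^3 × 0.627^1 = 0.130153
P(M+4) = 6 × 0.373^2 × 0.627^2 = 0.328174
P(M+6) = 4 × 0.373^1 × 0.627^3 = 0.367766
P(M+8) = 0.627^4 = 0.154550
The M+6 peak is largest (0.367766); scaling to 100 gives 5.26 : 35.39 : 89.23 : 100.00 : 42.02.

5.26 : 35.39 : 89.23 : 100.00 : 42.02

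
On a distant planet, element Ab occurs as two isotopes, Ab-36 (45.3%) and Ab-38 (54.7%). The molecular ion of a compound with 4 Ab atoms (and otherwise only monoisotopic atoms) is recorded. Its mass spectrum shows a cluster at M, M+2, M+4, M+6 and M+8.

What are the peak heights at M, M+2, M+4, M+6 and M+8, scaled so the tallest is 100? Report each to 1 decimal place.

11.4 : 55.2 : 100.0 : 80.5 : 24.3

Expanding (0.453 + 0.547)^4:
P(M) = 0.453^4 = 0.042111
P(M+2) = 4 × 0.453^3 × 0.547^1 = 0.203396
P(M+4) = 6 × 0.453^2 × 0.547^2 = 0.368402
P(M+6) = 4 × 0.453^1 × 0.547^3 = 0.296565
P(M+8) = 0.547^4 = 0.089526
The M+4 peak is largest (0.368402); scaling to 100 gives 11.4 : 55.2 : 100.0 : 80.5 : 24.3.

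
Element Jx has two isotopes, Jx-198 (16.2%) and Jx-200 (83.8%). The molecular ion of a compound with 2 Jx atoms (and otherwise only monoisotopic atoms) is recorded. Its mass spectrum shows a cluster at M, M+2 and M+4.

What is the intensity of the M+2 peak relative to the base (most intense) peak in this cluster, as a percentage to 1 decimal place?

(0.162 + 0.838)^2 gives M 0.0262, M+2 0.2715, M+4 0.7022; the largest is M+4.
P(M+4) = C(2,2) × 0.162^0 × 0.838^2 = 1 × 1.0000 × 0.702244 = 0.702244 (base)
P(M+2) = C(2,1) × 0.162^1 × 0.838^1 = 2 × 0.1620 × 0.8380 = 0.271512
Relative intensity = 0.271512 / 0.702244 × 100 = 38.7

38.7%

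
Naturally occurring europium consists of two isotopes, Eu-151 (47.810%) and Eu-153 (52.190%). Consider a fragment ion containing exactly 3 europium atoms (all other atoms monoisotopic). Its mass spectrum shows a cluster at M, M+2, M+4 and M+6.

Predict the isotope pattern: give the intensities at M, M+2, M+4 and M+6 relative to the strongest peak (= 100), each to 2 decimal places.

27.97 : 91.61 : 100.00 : 36.39

The 3 Eu atoms are independent, so intensities follow the terms of (0.47810 + 0.52190)^3.
P(M) = 0.47810^3 = 0.109284
P(M+2) = 3 × 0.47810^2 × 0.52190^1 = 0.357887
P(M+4) = 3 × 0.47810^1 × 0.52190^2 = 0.390674
P(M+6) = 0.52190^3 = 0.142155
The M+4 peak is largest (0.390674); scaling to 100 gives 27.97 : 91.61 : 100.00 : 36.39.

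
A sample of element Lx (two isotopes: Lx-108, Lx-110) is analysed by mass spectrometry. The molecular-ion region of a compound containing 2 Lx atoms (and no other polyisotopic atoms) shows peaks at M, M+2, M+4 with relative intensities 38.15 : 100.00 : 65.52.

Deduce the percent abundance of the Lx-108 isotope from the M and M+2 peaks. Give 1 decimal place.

43.3%

Write p for the Lx-108 fraction. I(M+2)/I(M) = [C(2,1)·p^1·(1−p)] / p^2 = 2·(1−p)/p = 100.00/38.15 = 2.6212
(1−p)/p = 2.6212/2 = 1.3106  ⇒  p = 1/(1 + 1.3106) = 0.4328
Lx-108: 43.3%, Lx-110: 56.7%.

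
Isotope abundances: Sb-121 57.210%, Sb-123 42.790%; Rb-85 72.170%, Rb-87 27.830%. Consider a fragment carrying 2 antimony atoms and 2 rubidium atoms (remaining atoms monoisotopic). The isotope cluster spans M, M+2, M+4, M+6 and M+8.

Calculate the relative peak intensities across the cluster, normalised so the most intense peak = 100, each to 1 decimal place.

Antimony pattern (n=2): 0.32729841 : 0.48960318 : 0.18309841
Rubidium pattern (n=2): 0.52085089 : 0.40169822 : 0.07745089
Convolve the two distributions (both contribute in 2-u steps):
  M: 0.32729841×0.52085089 = 0.170474
  M+2: 0.32729841×0.40169822 + 0.48960318×0.52085089 = 0.386485
  M+4: 0.32729841×0.07745089 + 0.48960318×0.40169822 + 0.18309841×0.52085089 = 0.317389
  M+6: 0.48960318×0.07745089 + 0.18309841×0.40169822 = 0.111471
  M+8: 0.18309841×0.07745089 = 0.014181
Scale to base peak (0.386485) = 100: 44.1 : 100.0 : 82.1 : 28.8 : 3.7

44.1 : 100.0 : 82.1 : 28.8 : 3.7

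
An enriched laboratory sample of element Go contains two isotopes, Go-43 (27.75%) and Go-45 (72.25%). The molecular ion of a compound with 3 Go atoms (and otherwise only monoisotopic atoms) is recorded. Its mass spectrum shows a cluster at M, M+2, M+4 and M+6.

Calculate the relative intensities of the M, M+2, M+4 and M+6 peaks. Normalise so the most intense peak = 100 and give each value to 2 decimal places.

The 3 Go atoms are independent, so intensities follow the terms of (0.2775 + 0.7225)^3.
P(M) = 0.2775^3 = 0.021369
P(M+2) = 3 × 0.2775^2 × 0.7225^1 = 0.166911
P(M+4) = 3 × 0.2775^1 × 0.7225^2 = 0.434570
P(M+6) = 0.7225^3 = 0.377150
The M+4 peak is largest (0.434570); scaling to 100 gives 4.92 : 38.41 : 100.00 : 86.79.

4.92 : 38.41 : 100.00 : 86.79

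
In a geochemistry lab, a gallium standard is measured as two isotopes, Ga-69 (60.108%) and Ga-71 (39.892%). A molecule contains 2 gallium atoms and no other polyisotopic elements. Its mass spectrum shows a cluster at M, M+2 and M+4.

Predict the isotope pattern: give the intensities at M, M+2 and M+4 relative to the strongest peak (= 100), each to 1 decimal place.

Expanding (0.60108 + 0.39892)^2:
P(M) = 0.60108^2 = 0.361297
P(M+2) = 2 × 0.60108^1 × 0.39892^1 = 0.479566
P(M+4) = 0.39892^2 = 0.159137
The M+2 peak is largest (0.479566); scaling to 100 gives 75.3 : 100.0 : 33.2.

75.3 : 100.0 : 33.2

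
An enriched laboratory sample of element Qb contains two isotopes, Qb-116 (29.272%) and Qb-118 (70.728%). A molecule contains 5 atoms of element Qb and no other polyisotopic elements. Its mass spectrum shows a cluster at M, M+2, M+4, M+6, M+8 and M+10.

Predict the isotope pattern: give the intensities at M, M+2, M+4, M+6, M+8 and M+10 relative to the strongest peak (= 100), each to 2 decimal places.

0.59 : 7.09 : 34.26 : 82.77 : 100.00 : 48.32

The 5 Qb atoms are independent, so intensities follow the terms of (0.29272 + 0.70728)^5.
P(M) = 0.29272^5 = 0.002149
P(M+2) = 5 × 0.29272^4 × 0.70728^1 = 0.025964
P(M+4) = 10 × 0.29272^3 × 0.70728^2 = 0.125470
P(M+6) = 10 × 0.29272^2 × 0.70728^3 = 0.303165
P(M+8) = 5 × 0.29272^1 × 0.70728^4 = 0.366259
P(M+10) = 0.70728^5 = 0.176993
The M+8 peak is largest (0.366259); scaling to 100 gives 0.59 : 7.09 : 34.26 : 82.77 : 100.00 : 48.32.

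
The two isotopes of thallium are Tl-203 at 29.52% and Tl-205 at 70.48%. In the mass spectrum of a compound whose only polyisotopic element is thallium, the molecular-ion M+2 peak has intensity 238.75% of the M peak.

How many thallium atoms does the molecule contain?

For n independent Tl atoms, I(M+2)/I(M) = n · (abundance Tl-205) / (abundance Tl-203) = n · 0.7048/0.2952.
n = 2.3875 × 0.2952/0.7048 = 1.00 ≈ 1

1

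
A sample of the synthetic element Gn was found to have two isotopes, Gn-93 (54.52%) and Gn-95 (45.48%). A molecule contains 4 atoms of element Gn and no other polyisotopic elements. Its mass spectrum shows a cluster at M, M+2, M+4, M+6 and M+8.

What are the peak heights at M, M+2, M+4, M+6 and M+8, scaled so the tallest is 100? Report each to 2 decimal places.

Each Gn atom is independently Gn-93 (p = 0.5452) or Gn-95 (q = 0.4548); the cluster is the binomial expansion (p + q)^4.
P(M) = 0.5452^4 = 0.088353
P(M+2) = 4 × 0.5452^3 × 0.4548^1 = 0.294814
P(M+4) = 6 × 0.5452^2 × 0.4548^2 = 0.368896
P(M+6) = 4 × 0.5452^1 × 0.4548^3 = 0.205153
P(M+8) = 0.4548^4 = 0.042784
The M+4 peak is largest (0.368896); scaling to 100 gives 23.95 : 79.92 : 100.00 : 55.61 : 11.60.

23.95 : 79.92 : 100.00 : 55.61 : 11.60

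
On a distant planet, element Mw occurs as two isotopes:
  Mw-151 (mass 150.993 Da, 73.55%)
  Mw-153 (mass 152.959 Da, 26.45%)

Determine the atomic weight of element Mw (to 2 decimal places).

Weight each isotope mass by its fractional abundance: 0.7355 × 150.993 + 0.2645 × 152.959
= 111.0554 + 40.4577 = 151.5131 Da

151.51 Da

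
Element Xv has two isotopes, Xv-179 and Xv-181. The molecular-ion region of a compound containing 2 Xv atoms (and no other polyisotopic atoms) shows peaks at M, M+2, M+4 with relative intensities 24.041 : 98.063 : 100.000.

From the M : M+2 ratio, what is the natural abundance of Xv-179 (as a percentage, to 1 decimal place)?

32.9%

If p is the fraction of Xv that is Xv-179, then I(M+2)/I(M) = [C(2,1)·p^1·(1−p)] / p^2 = 2·(1−p)/p = 98.063/24.041 = 4.0790
(1−p)/p = 4.0790/2 = 2.0395  ⇒  p = 1/(1 + 2.0395) = 0.3290
Xv-179: 32.9%, Xv-181: 67.1%.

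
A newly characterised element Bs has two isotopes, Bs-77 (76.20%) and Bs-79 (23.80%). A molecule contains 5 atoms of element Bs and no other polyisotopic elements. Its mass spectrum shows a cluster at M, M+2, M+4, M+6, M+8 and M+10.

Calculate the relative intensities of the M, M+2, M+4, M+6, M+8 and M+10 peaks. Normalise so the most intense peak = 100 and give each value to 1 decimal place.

64.0 : 100.0 : 62.5 : 19.5 : 3.0 : 0.2

Expanding (0.7620 + 0.2380)^5:
P(M) = 0.7620^5 = 0.256906
P(M+2) = 5 × 0.7620^4 × 0.2380^1 = 0.401205
P(M+4) = 10 × 0.7620^3 × 0.2380^2 = 0.250622
P(M+6) = 10 × 0.7620^2 × 0.2380^3 = 0.078278
P(M+8) = 5 × 0.7620^1 × 0.2380^4 = 0.012225
P(M+10) = 0.2380^5 = 0.000764
The M+2 peak is largest (0.401205); scaling to 100 gives 64.0 : 100.0 : 62.5 : 19.5 : 3.0 : 0.2.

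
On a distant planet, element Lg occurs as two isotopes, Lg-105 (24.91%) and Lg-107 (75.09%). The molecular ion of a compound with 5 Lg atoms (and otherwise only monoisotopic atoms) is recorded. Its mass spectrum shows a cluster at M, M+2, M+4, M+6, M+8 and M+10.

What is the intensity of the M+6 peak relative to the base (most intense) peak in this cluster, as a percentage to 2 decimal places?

66.35%

Binomial terms of (0.2491 + 0.7509)^5: M 0.0010, M+2 0.0145, M+4 0.0872, M+6 0.2627, M+8 0.3960, M+10 0.2387 → M+8 is the base peak.
P(M+8) = C(5,4) × 0.2491^1 × 0.7509^4 = 5 × 0.2491 × 0.31792774 = 0.395979 (base)
P(M+6) = C(5,3) × 0.2491^2 × 0.7509^3 = 10 × 0.06205081 × 0.42339557 = 0.262720
Relative intensity = 0.262720 / 0.395979 × 100 = 66.35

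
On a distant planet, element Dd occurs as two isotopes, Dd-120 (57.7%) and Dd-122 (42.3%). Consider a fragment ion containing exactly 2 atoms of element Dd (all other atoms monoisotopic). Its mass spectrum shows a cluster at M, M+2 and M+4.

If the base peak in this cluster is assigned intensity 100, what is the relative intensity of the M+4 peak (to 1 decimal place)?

Binomial terms of (0.577 + 0.423)^2: M 0.3329, M+2 0.4881, M+4 0.1789 → M+2 is the base peak.
P(M+2) = C(2,1) × 0.577^1 × 0.423^1 = 2 × 0.5770 × 0.4230 = 0.488142 (base)
P(M+4) = C(2,2) × 0.577^0 × 0.423^2 = 1 × 1.0000 × 0.178929 = 0.178929
Relative intensity = 0.178929 / 0.488142 × 100 = 36.7

36.7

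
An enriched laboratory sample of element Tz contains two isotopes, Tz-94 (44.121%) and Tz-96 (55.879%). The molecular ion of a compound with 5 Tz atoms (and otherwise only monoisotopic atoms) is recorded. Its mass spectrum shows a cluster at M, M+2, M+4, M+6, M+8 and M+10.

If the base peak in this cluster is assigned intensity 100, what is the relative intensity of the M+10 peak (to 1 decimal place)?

Term probabilities: M 0.0167, M+2 0.1059, M+4 0.2682, M+6 0.3397, M+8 0.2151, M+10 0.0545. Base peak = M+6.
P(M+6) = C(5,3) × 0.44121^2 × 0.55879^3 = 10 × 0.19466626 × 0.17448009 = 0.339654 (base)
P(M+10) = C(5,5) × 0.44121^0 × 0.55879^5 = 1 × 1.0000 × 0.05448076 = 0.054481
Relative intensity = 0.054481 / 0.339654 × 100 = 16.0

16.0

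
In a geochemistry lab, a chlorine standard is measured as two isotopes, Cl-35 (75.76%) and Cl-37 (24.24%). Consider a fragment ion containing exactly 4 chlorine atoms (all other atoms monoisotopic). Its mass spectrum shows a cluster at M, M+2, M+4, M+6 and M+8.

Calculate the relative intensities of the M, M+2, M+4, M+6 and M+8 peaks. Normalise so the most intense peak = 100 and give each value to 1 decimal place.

Each Cl atom is independently Cl-35 (p = 0.7576) or Cl-37 (q = 0.2424); the cluster is the binomial expansion (p + q)^4.
P(M) = 0.7576^4 = 0.329428
P(M+2) = 4 × 0.7576^3 × 0.2424^1 = 0.421612
P(M+4) = 6 × 0.7576^2 × 0.2424^2 = 0.202347
P(M+6) = 4 × 0.7576^1 × 0.2424^3 = 0.043162
P(M+8) = 0.2424^4 = 0.003452
The M+2 peak is largest (0.421612); scaling to 100 gives 78.1 : 100.0 : 48.0 : 10.2 : 0.8.

78.1 : 100.0 : 48.0 : 10.2 : 0.8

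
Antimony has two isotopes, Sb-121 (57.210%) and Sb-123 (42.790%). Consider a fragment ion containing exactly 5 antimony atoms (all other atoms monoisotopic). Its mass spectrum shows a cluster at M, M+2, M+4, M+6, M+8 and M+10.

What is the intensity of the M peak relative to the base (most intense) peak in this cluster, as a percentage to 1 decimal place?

(0.57210 + 0.42790)^5 gives M 0.0613, M+2 0.2292, M+4 0.3428, M+6 0.2564, M+8 0.0959, M+10 0.0143; the largest is M+4.
P(M+4) = C(5,2) × 0.57210^3 × 0.42790^2 = 10 × 0.18724742 × 0.18309841 = 0.342847 (base)
P(M) = C(5,0) × 0.57210^5 × 0.42790^0 = 1 × 0.06128578 × 1.0000 = 0.061286
Relative intensity = 0.061286 / 0.342847 × 100 = 17.9

17.9%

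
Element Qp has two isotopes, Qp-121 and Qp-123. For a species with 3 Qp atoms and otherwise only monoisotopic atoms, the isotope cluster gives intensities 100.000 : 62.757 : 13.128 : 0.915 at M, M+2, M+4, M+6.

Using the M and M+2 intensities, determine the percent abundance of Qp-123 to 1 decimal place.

Let p = fractional abundance of Qp-121. I(M+2)/I(M) = [C(3,1)·p^2·(1−p)] / p^3 = 3·(1−p)/p = 62.757/100.000 = 0.6276
(1−p)/p = 0.6276/3 = 0.2092  ⇒  p = 1/(1 + 0.2092) = 0.8270
Qp-121: 82.7%, Qp-123: 17.3%.

17.3%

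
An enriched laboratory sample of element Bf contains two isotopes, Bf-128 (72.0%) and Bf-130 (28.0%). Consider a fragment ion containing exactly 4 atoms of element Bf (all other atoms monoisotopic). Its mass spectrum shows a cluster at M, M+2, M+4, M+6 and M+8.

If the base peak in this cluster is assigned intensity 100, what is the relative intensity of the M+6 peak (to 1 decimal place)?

(0.720 + 0.280)^4 gives M 0.2687, M+2 0.4180, M+4 0.2439, M+6 0.0632, M+8 0.0061; the largest is M+2.
P(M+2) = C(4,1) × 0.720^3 × 0.280^1 = 4 × 0.373248 × 0.2800 = 0.418038 (base)
P(M+6) = C(4,3) × 0.720^1 × 0.280^3 = 4 × 0.7200 × 0.021952 = 0.063222
Relative intensity = 0.063222 / 0.418038 × 100 = 15.1

15.1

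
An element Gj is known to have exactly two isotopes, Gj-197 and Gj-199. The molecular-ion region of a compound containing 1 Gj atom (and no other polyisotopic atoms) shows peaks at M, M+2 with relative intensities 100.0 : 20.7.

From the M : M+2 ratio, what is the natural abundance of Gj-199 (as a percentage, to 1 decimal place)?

If p is the fraction of Gj that is Gj-197, then I(M+2)/I(M) = [C(1,1)·p^0·(1−p)] / p^1 = 1·(1−p)/p = 20.7/100.0 = 0.2070
(1−p)/p = 0.2070/1 = 0.2070  ⇒  p = 1/(1 + 0.2070) = 0.8285
Gj-197: 82.9%, Gj-199: 17.1%.

17.1%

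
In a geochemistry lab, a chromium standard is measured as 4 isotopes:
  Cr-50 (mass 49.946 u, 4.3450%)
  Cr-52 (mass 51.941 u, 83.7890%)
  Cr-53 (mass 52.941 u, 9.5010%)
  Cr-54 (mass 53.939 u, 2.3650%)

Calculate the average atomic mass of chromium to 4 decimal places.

51.9966 u

Average mass = Σ (abundance × isotope mass) = 0.043450 × 49.946 + 0.837890 × 51.941 + 0.095010 × 52.941 + 0.023650 × 53.939
= 2.17015 + 43.52084 + 5.02992 + 1.27566 = 51.99657 u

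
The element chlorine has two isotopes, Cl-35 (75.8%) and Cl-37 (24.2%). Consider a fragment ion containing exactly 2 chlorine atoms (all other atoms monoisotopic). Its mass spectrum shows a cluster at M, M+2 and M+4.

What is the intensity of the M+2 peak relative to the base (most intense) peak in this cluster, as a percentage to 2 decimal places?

63.85%

Binomial terms of (0.758 + 0.242)^2: M 0.5746, M+2 0.3669, M+4 0.0586 → M is the base peak.
P(M) = C(2,0) × 0.758^2 × 0.242^0 = 1 × 0.574564 × 1.0000 = 0.574564 (base)
P(M+2) = C(2,1) × 0.758^1 × 0.242^1 = 2 × 0.7580 × 0.2420 = 0.366872
Relative intensity = 0.366872 / 0.574564 × 100 = 63.85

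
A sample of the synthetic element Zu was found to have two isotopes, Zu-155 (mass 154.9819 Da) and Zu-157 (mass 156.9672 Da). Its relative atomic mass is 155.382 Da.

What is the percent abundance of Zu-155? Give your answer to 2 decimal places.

79.85%

Let x be the fractional abundance of Zu-155; then Zu-157 has abundance 1 − x.
154.9819·x + 156.9672·(1 − x) = 155.382
(154.9819 − 156.9672)·x = 155.382 − 156.9672
x = -1.5852 / -1.9853 = 0.79847 → 79.85% Zu-155, 20.15% Zu-157.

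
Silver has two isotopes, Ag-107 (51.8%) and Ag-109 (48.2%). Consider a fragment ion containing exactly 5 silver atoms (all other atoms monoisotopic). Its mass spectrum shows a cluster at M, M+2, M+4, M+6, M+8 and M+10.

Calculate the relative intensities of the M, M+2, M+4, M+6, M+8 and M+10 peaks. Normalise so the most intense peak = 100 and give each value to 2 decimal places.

11.55 : 53.73 : 100.00 : 93.05 : 43.29 : 8.06

Each Ag atom is independently Ag-107 (p = 0.518) or Ag-109 (q = 0.482); the cluster is the binomial expansion (p + q)^5.
P(M) = 0.518^5 = 0.037295
P(M+2) = 5 × 0.518^4 × 0.482^1 = 0.173515
P(M+4) = 10 × 0.518^3 × 0.482^2 = 0.322911
P(M+6) = 10 × 0.518^2 × 0.482^3 = 0.300470
P(M+8) = 5 × 0.518^1 × 0.482^4 = 0.139794
P(M+10) = 0.482^5 = 0.026016
The M+4 peak is largest (0.322911); scaling to 100 gives 11.55 : 53.73 : 100.00 : 93.05 : 43.29 : 8.06.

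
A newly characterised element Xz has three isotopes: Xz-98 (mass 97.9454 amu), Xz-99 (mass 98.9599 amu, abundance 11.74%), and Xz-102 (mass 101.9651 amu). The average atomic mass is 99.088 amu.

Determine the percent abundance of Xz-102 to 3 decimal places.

Let x and y be the fractions of Xz-98 and Xz-102. Then x + y = 1 − 0.1174 = 0.8826 and 97.9454x + 101.9651y = 99.088 − 0.1174×98.9599 = 87.47010774.
Substituting: 97.9454x + 101.9651(0.8826 − x) = 87.47010774
(97.9454 − 101.9651)x = -2.52428952  ⇒  x = 0.62798, y = 0.25462
Xz-98: 62.798%, Xz-102: 25.462%.

25.462%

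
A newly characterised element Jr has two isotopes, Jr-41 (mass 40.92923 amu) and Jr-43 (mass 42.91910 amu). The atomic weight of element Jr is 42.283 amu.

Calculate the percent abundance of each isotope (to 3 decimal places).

With x = fraction of Jr-41 (so Jr-43 is 1 − x):
40.92923·x + 42.91910·(1 − x) = 42.283
(40.92923 − 42.91910)·x = 42.283 − 42.91910
x = -0.63610 / -1.98987 = 0.31967 → 31.967% Jr-41, 68.033% Jr-43.

Jr-41: 31.967%, Jr-43: 68.033%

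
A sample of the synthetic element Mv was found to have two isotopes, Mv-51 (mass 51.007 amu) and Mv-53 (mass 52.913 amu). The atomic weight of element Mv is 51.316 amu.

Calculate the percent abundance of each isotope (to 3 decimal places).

Mv-51: 83.788%, Mv-53: 16.212%

Let x be the fractional abundance of Mv-51; then Mv-53 has abundance 1 − x.
51.007·x + 52.913·(1 − x) = 51.316
(51.007 − 52.913)·x = 51.316 − 52.913
x = -1.597 / -1.906 = 0.83788 → 83.788% Mv-51, 16.212% Mv-53.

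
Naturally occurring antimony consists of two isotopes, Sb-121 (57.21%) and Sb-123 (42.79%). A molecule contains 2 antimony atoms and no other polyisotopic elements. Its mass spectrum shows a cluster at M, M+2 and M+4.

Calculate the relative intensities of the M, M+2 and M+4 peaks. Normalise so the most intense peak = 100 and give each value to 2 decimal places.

Each Sb atom is independently Sb-121 (p = 0.5721) or Sb-123 (q = 0.4279); the cluster is the binomial expansion (p + q)^2.
P(M) = 0.5721^2 = 0.327298
P(M+2) = 2 × 0.5721^1 × 0.4279^1 = 0.489603
P(M+4) = 0.4279^2 = 0.183098
The M+2 peak is largest (0.489603); scaling to 100 gives 66.85 : 100.00 : 37.40.

66.85 : 100.00 : 37.40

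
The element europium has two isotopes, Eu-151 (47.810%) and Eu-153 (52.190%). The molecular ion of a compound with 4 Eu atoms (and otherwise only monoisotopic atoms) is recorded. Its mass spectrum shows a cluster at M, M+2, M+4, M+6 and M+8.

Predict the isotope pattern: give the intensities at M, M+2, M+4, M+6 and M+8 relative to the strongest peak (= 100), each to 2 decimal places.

13.99 : 61.07 : 100.00 : 72.77 : 19.86

Each Eu atom is independently Eu-151 (p = 0.47810) or Eu-153 (q = 0.52190); the cluster is the binomial expansion (p + q)^4.
P(M) = 0.47810^4 = 0.052249
P(M+2) = 4 × 0.47810^3 × 0.52190^1 = 0.228141
P(M+4) = 6 × 0.47810^2 × 0.52190^2 = 0.373563
P(M+6) = 4 × 0.47810^1 × 0.52190^3 = 0.271857
P(M+8) = 0.52190^4 = 0.074191
The M+4 peak is largest (0.373563); scaling to 100 gives 13.99 : 61.07 : 100.00 : 72.77 : 19.86.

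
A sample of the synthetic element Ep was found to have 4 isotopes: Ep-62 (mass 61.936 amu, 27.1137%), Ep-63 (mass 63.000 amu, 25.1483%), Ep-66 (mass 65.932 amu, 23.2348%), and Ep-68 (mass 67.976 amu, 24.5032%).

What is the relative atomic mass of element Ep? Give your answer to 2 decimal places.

64.61 amu

Average mass = Σ (abundance × isotope mass) = 0.271137 × 61.936 + 0.251483 × 63.000 + 0.232348 × 65.932 + 0.245032 × 67.976
= 16.7931 + 15.8434 + 15.3192 + 16.6563 = 64.6120 amu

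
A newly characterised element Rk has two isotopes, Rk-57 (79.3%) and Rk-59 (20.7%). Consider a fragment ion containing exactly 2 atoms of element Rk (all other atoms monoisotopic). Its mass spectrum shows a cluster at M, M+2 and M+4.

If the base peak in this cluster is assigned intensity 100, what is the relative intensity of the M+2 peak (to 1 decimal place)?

(0.793 + 0.207)^2 gives M 0.6288, M+2 0.3283, M+4 0.0428; the largest is M.
P(M) = C(2,0) × 0.793^2 × 0.207^0 = 1 × 0.628849 × 1.0000 = 0.628849 (base)
P(M+2) = C(2,1) × 0.793^1 × 0.207^1 = 2 × 0.7930 × 0.2070 = 0.328302
Relative intensity = 0.328302 / 0.628849 × 100 = 52.2

52.2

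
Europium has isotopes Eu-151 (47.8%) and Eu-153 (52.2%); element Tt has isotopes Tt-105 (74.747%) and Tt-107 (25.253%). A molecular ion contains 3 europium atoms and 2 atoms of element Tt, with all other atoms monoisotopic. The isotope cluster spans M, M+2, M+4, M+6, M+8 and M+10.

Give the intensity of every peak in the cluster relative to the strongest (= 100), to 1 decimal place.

16.9 : 66.9 : 100.0 : 69.3 : 21.8 : 2.5

Europium pattern (n=3): 0.10921535 : 0.35780594 : 0.39074206 : 0.14223665
Element Tt pattern (n=2): 0.5587114 : 0.3775172 : 0.0637714
Convolve the two distributions (both contribute in 2-u steps):
  M: 0.10921535×0.5587114 = 0.061020
  M+2: 0.10921535×0.3775172 + 0.35780594×0.5587114 = 0.241141
  M+4: 0.10921535×0.0637714 + 0.35780594×0.3775172 + 0.39074206×0.5587114 = 0.360355
  M+6: 0.35780594×0.0637714 + 0.39074206×0.3775172 + 0.14223665×0.5587114 = 0.249799
  M+8: 0.39074206×0.0637714 + 0.14223665×0.3775172 = 0.078615
  M+10: 0.14223665×0.0637714 = 0.009071
Scale to base peak (0.360355) = 100: 16.9 : 66.9 : 100.0 : 69.3 : 21.8 : 2.5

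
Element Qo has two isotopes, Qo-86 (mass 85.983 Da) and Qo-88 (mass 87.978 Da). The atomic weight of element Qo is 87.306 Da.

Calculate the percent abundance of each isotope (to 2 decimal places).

Qo-86: 33.68%, Qo-88: 66.32%

Writing the weighted mean with unknown fraction x of Qo-86:
85.983·x + 87.978·(1 − x) = 87.306
(85.983 − 87.978)·x = 87.306 − 87.978
x = -0.672 / -1.995 = 0.33684 → 33.68% Qo-86, 66.32% Qo-88.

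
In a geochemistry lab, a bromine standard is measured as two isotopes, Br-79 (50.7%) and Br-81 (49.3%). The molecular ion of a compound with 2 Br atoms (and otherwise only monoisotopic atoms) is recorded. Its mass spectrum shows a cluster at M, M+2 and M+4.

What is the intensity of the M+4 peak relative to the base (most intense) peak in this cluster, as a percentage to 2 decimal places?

Term probabilities: M 0.2570, M+2 0.4999, M+4 0.2430. Base peak = M+2.
P(M+2) = C(2,1) × 0.507^1 × 0.493^1 = 2 × 0.5070 × 0.4930 = 0.499902 (base)
P(M+4) = C(2,2) × 0.507^0 × 0.493^2 = 1 × 1.0000 × 0.243049 = 0.243049
Relative intensity = 0.243049 / 0.499902 × 100 = 48.62

48.62%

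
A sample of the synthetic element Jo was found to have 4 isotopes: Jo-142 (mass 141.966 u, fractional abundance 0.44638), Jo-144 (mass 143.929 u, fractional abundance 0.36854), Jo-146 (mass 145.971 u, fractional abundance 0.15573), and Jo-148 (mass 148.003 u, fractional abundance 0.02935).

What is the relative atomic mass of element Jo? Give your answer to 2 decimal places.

Average mass = Σ (abundance × isotope mass) = 0.44638 × 141.966 + 0.36854 × 143.929 + 0.15573 × 145.971 + 0.02935 × 148.003
= 63.3708 + 53.0436 + 22.7321 + 4.3439 = 143.4904 u

143.49 u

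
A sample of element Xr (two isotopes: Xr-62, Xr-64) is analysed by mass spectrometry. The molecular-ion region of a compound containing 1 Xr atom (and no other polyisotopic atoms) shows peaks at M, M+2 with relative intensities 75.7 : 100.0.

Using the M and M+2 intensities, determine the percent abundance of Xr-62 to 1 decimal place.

Write p for the Xr-62 fraction. I(M+2)/I(M) = [C(1,1)·p^0·(1−p)] / p^1 = 1·(1−p)/p = 100.0/75.7 = 1.3210
(1−p)/p = 1.3210/1 = 1.3210  ⇒  p = 1/(1 + 1.3210) = 0.4308
Xr-62: 43.1%, Xr-64: 56.9%.

43.1%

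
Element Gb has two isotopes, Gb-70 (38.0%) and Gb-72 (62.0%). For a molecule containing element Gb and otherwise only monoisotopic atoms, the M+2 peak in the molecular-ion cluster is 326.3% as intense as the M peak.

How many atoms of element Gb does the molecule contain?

2

For n independent Gb atoms, I(M+2)/I(M) = n · (abundance Gb-72) / (abundance Gb-70) = n · 0.620/0.380.
n = 3.263 × 0.380/0.620 = 2.00 ≈ 2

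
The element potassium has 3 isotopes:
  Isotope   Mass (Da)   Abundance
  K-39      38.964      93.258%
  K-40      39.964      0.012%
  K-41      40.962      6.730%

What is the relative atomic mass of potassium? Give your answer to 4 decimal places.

The abundance-weighted mean is 0.93258 × 38.964 + 0.00012 × 39.964 + 0.06730 × 40.962
= 36.33705 + 0.00480 + 2.75674 = 39.09859 Da

39.0986 Da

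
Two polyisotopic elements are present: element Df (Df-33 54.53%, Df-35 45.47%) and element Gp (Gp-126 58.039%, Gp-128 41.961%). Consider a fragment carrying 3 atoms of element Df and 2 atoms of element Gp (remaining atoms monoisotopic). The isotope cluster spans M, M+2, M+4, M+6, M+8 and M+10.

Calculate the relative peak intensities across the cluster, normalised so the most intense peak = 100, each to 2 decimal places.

16.06 : 63.41 : 100.00 : 78.76 : 30.98 : 4.87

Element Df pattern (n=3): 0.16214609 : 0.40561799 : 0.33822574 : 0.09401018
Element Gp pattern (n=2): 0.33685255 : 0.4870749 : 0.17607255
Convolve the two distributions (both contribute in 2-u steps):
  M: 0.16214609×0.33685255 = 0.054619
  M+2: 0.16214609×0.4870749 + 0.40561799×0.33685255 = 0.215611
  M+4: 0.16214609×0.17607255 + 0.40561799×0.4870749 + 0.33822574×0.33685255 = 0.340048
  M+6: 0.40561799×0.17607255 + 0.33822574×0.4870749 + 0.09401018×0.33685255 = 0.267827
  M+8: 0.33822574×0.17607255 + 0.09401018×0.4870749 = 0.105342
  M+10: 0.09401018×0.17607255 = 0.016553
Scale to base peak (0.340048) = 100: 16.06 : 63.41 : 100.00 : 78.76 : 30.98 : 4.87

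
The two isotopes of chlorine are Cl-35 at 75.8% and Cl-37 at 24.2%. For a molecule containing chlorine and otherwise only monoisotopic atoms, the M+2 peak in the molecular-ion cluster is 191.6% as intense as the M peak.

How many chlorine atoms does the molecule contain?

6

The M+2/M ratio from n Cl atoms is n · q/p = n · 0.242/0.758.
n = 1.916 × 0.758/0.242 = 6.00 ≈ 6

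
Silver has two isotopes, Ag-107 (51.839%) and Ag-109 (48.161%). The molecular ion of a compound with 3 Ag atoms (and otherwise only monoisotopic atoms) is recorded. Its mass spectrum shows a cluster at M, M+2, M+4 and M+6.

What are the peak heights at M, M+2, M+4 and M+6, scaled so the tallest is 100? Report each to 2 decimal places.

35.88 : 100.00 : 92.90 : 28.77

The 3 Ag atoms are independent, so intensities follow the terms of (0.51839 + 0.48161)^3.
P(M) = 0.51839^3 = 0.139306
P(M+2) = 3 × 0.51839^2 × 0.48161^1 = 0.388267
P(M+4) = 3 × 0.51839^1 × 0.48161^2 = 0.360719
P(M+6) = 0.48161^3 = 0.111709
The M+2 peak is largest (0.388267); scaling to 100 gives 35.88 : 100.00 : 92.90 : 28.77.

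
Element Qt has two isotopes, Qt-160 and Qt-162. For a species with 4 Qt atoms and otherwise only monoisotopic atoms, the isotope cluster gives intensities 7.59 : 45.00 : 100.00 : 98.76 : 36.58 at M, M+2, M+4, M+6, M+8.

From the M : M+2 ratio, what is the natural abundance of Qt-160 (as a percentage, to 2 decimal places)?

Write p for the Qt-160 fraction. I(M+2)/I(M) = [C(4,1)·p^3·(1−p)] / p^4 = 4·(1−p)/p = 45.00/7.59 = 5.9289
(1−p)/p = 5.9289/4 = 1.4822  ⇒  p = 1/(1 + 1.4822) = 0.4029
Qt-160: 40.29%, Qt-162: 59.71%.

40.29%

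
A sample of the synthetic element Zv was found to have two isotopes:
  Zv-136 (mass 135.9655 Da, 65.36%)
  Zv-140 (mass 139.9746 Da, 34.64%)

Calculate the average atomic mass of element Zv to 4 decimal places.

137.3543 Da

The abundance-weighted mean is 0.6536 × 135.9655 + 0.3464 × 139.9746
= 88.86705 + 48.48720 = 137.35425 Da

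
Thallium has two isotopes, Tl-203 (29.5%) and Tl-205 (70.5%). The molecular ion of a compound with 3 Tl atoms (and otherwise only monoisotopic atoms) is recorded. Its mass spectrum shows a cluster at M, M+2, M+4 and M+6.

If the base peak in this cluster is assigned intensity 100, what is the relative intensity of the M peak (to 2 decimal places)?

Term probabilities: M 0.0257, M+2 0.1841, M+4 0.4399, M+6 0.3504. Base peak = M+4.
P(M+4) = C(3,2) × 0.295^1 × 0.705^2 = 3 × 0.2950 × 0.497025 = 0.439867 (base)
P(M) = C(3,0) × 0.295^3 × 0.705^0 = 1 × 0.02567237 × 1.0000 = 0.025672
Relative intensity = 0.025672 / 0.439867 × 100 = 5.84

5.84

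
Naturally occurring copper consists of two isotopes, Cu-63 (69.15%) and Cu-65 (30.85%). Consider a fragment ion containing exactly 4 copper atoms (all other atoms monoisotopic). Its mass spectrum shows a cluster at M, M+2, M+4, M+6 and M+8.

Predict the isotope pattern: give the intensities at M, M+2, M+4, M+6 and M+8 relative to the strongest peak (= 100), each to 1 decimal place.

The 4 Cu atoms are independent, so intensities follow the terms of (0.6915 + 0.3085)^4.
P(M) = 0.6915^4 = 0.228649
P(M+2) = 4 × 0.6915^3 × 0.3085^1 = 0.408030
P(M+4) = 6 × 0.6915^2 × 0.3085^2 = 0.273052
P(M+6) = 4 × 0.6915^1 × 0.3085^3 = 0.081212
P(M+8) = 0.3085^4 = 0.009058
The M+2 peak is largest (0.408030); scaling to 100 gives 56.0 : 100.0 : 66.9 : 19.9 : 2.2.

56.0 : 100.0 : 66.9 : 19.9 : 2.2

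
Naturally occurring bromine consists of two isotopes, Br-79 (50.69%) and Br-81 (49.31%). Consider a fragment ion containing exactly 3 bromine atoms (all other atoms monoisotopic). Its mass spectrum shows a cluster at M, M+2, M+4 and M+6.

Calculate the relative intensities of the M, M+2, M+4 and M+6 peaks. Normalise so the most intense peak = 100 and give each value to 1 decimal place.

The 3 Br atoms are independent, so intensities follow the terms of (0.5069 + 0.4931)^3.
P(M) = 0.5069^3 = 0.130247
P(M+2) = 3 × 0.5069^2 × 0.4931^1 = 0.380103
P(M+4) = 3 × 0.5069^1 × 0.4931^2 = 0.369755
P(M+6) = 0.4931^3 = 0.119896
The M+2 peak is largest (0.380103); scaling to 100 gives 34.3 : 100.0 : 97.3 : 31.5.

34.3 : 100.0 : 97.3 : 31.5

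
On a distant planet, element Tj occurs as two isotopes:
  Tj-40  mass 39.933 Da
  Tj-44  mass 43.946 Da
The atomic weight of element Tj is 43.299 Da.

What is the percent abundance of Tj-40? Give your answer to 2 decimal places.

16.12%

Writing the weighted mean with unknown fraction x of Tj-40:
39.933·x + 43.946·(1 − x) = 43.299
(39.933 − 43.946)·x = 43.299 − 43.946
x = -0.647 / -4.013 = 0.16123 → 16.12% Tj-40, 83.88% Tj-44.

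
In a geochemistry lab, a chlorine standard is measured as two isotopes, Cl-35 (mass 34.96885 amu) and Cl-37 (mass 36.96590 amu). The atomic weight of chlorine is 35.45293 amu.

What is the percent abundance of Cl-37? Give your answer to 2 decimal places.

24.24%

With x = fraction of Cl-35 (so Cl-37 is 1 − x):
34.96885·x + 36.96590·(1 − x) = 35.45293
(34.96885 − 36.96590)·x = 35.45293 − 36.96590
x = -1.51297 / -1.99705 = 0.75760 → 75.76% Cl-35, 24.24% Cl-37.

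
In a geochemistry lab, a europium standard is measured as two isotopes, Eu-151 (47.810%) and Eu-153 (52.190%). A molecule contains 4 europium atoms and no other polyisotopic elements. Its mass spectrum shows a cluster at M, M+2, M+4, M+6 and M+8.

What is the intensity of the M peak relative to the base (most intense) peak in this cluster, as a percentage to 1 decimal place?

14.0%

Term probabilities: M 0.0522, M+2 0.2281, M+4 0.3736, M+6 0.2719, M+8 0.0742. Base peak = M+4.
P(M+4) = C(4,2) × 0.47810^2 × 0.52190^2 = 6 × 0.22857961 × 0.27237961 = 0.373563 (base)
P(M) = C(4,0) × 0.47810^4 × 0.52190^0 = 1 × 0.05224864 × 1.0000 = 0.052249
Relative intensity = 0.052249 / 0.373563 × 100 = 14.0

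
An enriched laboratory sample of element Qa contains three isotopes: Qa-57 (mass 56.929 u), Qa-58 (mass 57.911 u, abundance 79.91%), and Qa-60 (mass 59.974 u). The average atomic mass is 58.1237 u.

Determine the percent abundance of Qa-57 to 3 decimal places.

The remaining 20.09% is split between Qa-57 (fraction x) and Qa-60 (fraction 0.2009 − x).
Substituting: 56.929x + 59.974(0.2009 − x) = 11.8470199
(56.929 − 59.974)x = -0.2017567  ⇒  x = 0.06626, y = 0.13464
Qa-57: 6.626%, Qa-60: 13.464%.

6.626%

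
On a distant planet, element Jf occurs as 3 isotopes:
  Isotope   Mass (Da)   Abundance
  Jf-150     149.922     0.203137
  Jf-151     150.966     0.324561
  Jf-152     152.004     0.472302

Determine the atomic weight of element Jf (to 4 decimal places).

Ar = Σ fᵢ·mᵢ = 0.203137 × 149.922 + 0.324561 × 150.966 + 0.472302 × 152.004
= 30.45471 + 48.99768 + 71.79179 = 151.24418 Da

151.2442 Da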